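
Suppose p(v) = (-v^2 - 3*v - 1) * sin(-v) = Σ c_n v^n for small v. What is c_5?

Multiply each power in the prefactor through the base expansion.
[v^0] = 0;  [v^1] = 1;  [v^2] = 3;  [v^3] = 5/6;  [v^4] = -1/2;  [v^5] = -19/120.
So c_5 = p^(5)(0)/5! = -19/120.

-19/120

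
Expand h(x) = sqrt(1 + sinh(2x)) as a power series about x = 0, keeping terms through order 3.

Substitute the inner expansion into the outer series and collect powers.

7*x^3/6 - x^2/2 + x + 1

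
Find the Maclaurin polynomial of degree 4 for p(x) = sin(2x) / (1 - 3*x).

50*x^4 + 50*x^3/3 + 6*x^2 + 2*x

Multiply the numerator's expansion by the denominator's geometric series.
p(0) = 0
p′(0) = 2
p′′(0) = 12
p′′′(0) = 100
p^(4)(0) = 1200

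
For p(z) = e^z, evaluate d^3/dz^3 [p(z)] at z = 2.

From the series, [(z - 2)^3] p = e^(2)/6; multiply by 3! = 6 to get e^(2).

e^(2)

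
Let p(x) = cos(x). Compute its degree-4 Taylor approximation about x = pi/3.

Differentiate repeatedly and evaluate at the center.
p(pi/3) = 1/2
p′(pi/3) = -sqrt(3)/2
p′′(pi/3) = -1/2
p′′′(pi/3) = sqrt(3)/2
p^(4)(pi/3) = 1/2
The Taylor polynomial is Σ p^(k)(pi/3)/k! · (x - pi/3)^k.

(x - pi/3)^4/48 + sqrt(3)*(x - pi/3)^3/12 - (x - pi/3)^2/4 - sqrt(3)*(x - pi/3)/2 + 1/2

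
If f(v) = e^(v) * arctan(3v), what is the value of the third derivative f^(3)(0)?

-45

Take the Cauchy product of the two expansions.
The coefficient of v^3 in the expansion is -15/2, so f′′′(0) = 3! * (-15/2) = -45.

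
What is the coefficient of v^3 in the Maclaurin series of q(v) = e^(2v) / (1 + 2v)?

-8/3

Multiply the two series term by term and collect like powers.
q(0) = 1
q′(0) = 0
q′′(0) = 4
q′′′(0) = -16
So c_3 = q′′′(0)/3! = -8/3.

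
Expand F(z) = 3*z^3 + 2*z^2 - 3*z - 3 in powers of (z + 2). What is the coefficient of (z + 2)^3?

3

Use the known series and substitute for the argument.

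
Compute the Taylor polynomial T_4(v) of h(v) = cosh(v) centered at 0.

v^4/24 + v^2/2 + 1

Compute the successive derivatives at the expansion point and divide by k!.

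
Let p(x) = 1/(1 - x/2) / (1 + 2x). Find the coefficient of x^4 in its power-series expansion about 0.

Write out both Maclaurin series and multiply, keeping only the needed powers.

205/16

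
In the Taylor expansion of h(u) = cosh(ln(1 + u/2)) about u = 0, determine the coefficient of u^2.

1/8

Compose series: expand the inner function first, then feed it into the outer expansion.
So c_2 = h′′(0)/2! = 1/8.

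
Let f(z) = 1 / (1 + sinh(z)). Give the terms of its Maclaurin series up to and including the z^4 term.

4*z^4/3 - 7*z^3/6 + z^2 - z + 1

Expand as Σ (-1)^k u^k with u equal to the inner function's series.
f(0) = 1
f′(0) = -1
f′′(0) = 2
f′′′(0) = -7
f^(4)(0) = 32
The Taylor polynomial is Σ f^(k)(0)/k! · z^k.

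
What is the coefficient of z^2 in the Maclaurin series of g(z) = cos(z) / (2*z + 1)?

Use 1/(1 - r) = Σ r^k on the denominator, then take the Cauchy product.

7/2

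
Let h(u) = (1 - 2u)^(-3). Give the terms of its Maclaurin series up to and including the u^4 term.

240*u^4 + 80*u^3 + 24*u^2 + 6*u + 1

h(0) = 1
h′(0) = 6
h′′(0) = 48
h′′′(0) = 480
h^(4)(0) = 5760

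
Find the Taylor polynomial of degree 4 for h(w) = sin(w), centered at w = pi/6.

h(pi/6) = 1/2
h′(pi/6) = sqrt(3)/2
h′′(pi/6) = -1/2
h′′′(pi/6) = -sqrt(3)/2
h^(4)(pi/6) = 1/2
Then c_k = h^(k)(pi/6)/k! gives each Taylor coefficient.

(w - pi/6)^4/48 - sqrt(3)*(w - pi/6)^3/12 - (w - pi/6)^2/4 + sqrt(3)*(w - pi/6)/2 + 1/2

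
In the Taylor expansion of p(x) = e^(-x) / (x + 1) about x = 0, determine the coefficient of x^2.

Expand 1/(denominator) as a geometric series and multiply by the numerator's series.

5/2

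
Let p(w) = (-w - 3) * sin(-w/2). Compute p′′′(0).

-3/8

Multiply each power in the prefactor through the base expansion.
The coefficient of w^3 in the expansion is -1/16, so p′′′(0) = 3! * (-1/16) = -3/8.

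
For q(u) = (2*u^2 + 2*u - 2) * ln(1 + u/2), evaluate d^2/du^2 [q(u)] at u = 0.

5/2

Distribute the polynomial across the series and collect like powers.
From the series, [u^2] q = 5/4; multiply by 2! = 2 to get 5/2.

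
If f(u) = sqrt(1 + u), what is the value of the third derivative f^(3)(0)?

3/8

Use the known series and substitute for the argument.
From the series, [u^3] f = 1/16; multiply by 3! = 6 to get 3/8.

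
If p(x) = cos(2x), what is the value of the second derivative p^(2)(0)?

From the series, [x^2] p = -2; multiply by 2! = 2 to get -4.

-4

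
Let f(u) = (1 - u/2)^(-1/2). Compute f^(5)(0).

From the series, [u^5] f = 63/8192; multiply by 5! = 120 to get 945/1024.

945/1024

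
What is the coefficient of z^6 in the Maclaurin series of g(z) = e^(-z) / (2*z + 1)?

Use 1/(1 - r) = Σ r^k on the denominator, then take the Cauchy product.

75973/720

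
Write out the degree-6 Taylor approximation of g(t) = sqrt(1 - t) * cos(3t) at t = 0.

Multiply the two series term by term and collect like powers.
[t^0] = 1;  [t^1] = -1/2;  [t^2] = -37/8;  [t^3] = 35/16;  [t^4] = 499/128;  [t^5] = -367/256;  [t^6] = -6549/5120.

-6549*t^6/5120 - 367*t^5/256 + 499*t^4/128 + 35*t^3/16 - 37*t^2/8 - t/2 + 1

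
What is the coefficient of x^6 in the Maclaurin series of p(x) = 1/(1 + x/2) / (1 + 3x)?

55987/64

Write out both Maclaurin series and multiply, keeping only the needed powers.
p(0) = 1
p′(0) = -7/2
p′′(0) = 43/2
p′′′(0) = -777/4
p^(4)(0) = 4665/2
p^(5)(0) = -139965/4
p^(6)(0) = 2519415/4
Dividing each by k! gives the coefficients c_0, ..., c_6.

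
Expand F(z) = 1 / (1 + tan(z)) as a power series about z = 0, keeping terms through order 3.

-4*z^3/3 + z^2 - z + 1

Write 1/(1+u) = 1 - u + u^2 - u^3 + ... and substitute the series for u.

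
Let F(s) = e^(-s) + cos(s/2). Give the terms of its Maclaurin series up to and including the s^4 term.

Expand each term separately and add.
[s^0] = 2;  [s^1] = -1;  [s^2] = 3/8;  [s^3] = -1/6;  [s^4] = 17/384.

17*s^4/384 - s^3/6 + 3*s^2/8 - s + 2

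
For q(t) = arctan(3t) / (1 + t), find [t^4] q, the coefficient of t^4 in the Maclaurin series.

6

Expand each factor separately, then convolve coefficients.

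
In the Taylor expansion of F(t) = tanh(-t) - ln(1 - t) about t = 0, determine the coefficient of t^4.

Combine the two series term by term.
[t^0] = 0;  [t^1] = 0;  [t^2] = 1/2;  [t^3] = 2/3;  [t^4] = 1/4.

1/4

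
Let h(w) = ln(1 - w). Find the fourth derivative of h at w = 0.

From the series, [w^4] h = -1/4; multiply by 4! = 24 to get -6.

-6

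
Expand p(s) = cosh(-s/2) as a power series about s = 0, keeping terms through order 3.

p(0) = 1
p′(0) = 0
p′′(0) = 1/4
p′′′(0) = 0

s^2/8 + 1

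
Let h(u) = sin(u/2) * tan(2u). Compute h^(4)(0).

31

Expand each factor separately, then convolve coefficients.
The coefficient of u^4 in the expansion is 31/24, so h^(4)(0) = 4! * (31/24) = 31.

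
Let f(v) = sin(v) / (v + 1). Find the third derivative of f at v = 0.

5

Expand 1/(denominator) as a geometric series and multiply by the numerator's series.
From the series, [v^3] f = 5/6; multiply by 3! = 6 to get 5.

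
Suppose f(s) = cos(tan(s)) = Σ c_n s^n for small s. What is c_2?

-1/2

Plug the Maclaurin series of the inner function into that of the outer and collect terms.
[s^0] = 1;  [s^1] = 0;  [s^2] = -1/2.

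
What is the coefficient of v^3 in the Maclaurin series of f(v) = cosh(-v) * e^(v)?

2/3

Multiply the two series term by term and collect like powers.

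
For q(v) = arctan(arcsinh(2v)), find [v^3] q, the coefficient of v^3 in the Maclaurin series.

-4

Compose series: expand the inner function first, then feed it into the outer expansion.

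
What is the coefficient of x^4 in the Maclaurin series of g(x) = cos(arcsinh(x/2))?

Substitute the inner expansion into the outer series and collect powers.
[x^0] = 1;  [x^1] = 0;  [x^2] = -1/8;  [x^3] = 0;  [x^4] = 5/384.
So c_4 = g^(4)(0)/4! = 5/384.

5/384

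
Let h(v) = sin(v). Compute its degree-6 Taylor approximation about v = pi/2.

Apply the Taylor formula c_k = f^(k)(a)/k!.
h(pi/2) = 1
h′(pi/2) = 0
h′′(pi/2) = -1
h′′′(pi/2) = 0
h^(4)(pi/2) = 1
h^(5)(pi/2) = 0
h^(6)(pi/2) = -1

-(v - pi/2)^6/720 + (v - pi/2)^4/24 - (v - pi/2)^2/2 + 1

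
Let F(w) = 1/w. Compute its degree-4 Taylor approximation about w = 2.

Apply the Taylor formula c_k = f^(k)(a)/k!.
F(2) = 1/2
F′(2) = -1/4
F′′(2) = 1/4
F′′′(2) = -3/8
F^(4)(2) = 3/4

(w - 2)^4/32 - (w - 2)^3/16 + (w - 2)^2/8 - (w - 2)/4 + 1/2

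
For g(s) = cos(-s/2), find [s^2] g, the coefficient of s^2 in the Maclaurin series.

[s^0] = 1;  [s^1] = 0;  [s^2] = -1/8.
So c_2 = g′′(0)/2! = -1/8.

-1/8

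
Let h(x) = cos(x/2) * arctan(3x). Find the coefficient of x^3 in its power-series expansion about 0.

-75/8

Take the Cauchy product of the two expansions.
h(0) = 0
h′(0) = 3
h′′(0) = 0
h′′′(0) = -225/4
So c_3 = h′′′(0)/3! = -75/8.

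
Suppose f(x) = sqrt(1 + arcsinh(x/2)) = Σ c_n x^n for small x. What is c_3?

-1/384

Let u equal the inner series; expand the outer function in u and truncate.
[x^0] = 1;  [x^1] = 1/4;  [x^2] = -1/32;  [x^3] = -1/384.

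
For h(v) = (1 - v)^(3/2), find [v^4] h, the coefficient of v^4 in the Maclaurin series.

3/128

h(0) = 1
h′(0) = -3/2
h′′(0) = 3/4
h′′′(0) = 3/8
h^(4)(0) = 9/16
So c_4 = h^(4)(0)/4! = 3/128.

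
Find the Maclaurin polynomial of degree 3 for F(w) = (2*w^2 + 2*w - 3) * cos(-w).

-w^3 + 7*w^2/2 + 2*w - 3

Shift and add copies of the series according to the polynomial's terms.
F(0) = -3
F′(0) = 2
F′′(0) = 7
F′′′(0) = -6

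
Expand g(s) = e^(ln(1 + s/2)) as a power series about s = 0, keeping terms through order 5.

s/2 + 1

Substitute the inner expansion into the outer series and collect powers.
g(0) = 1
g′(0) = 1/2
g′′(0) = 0
g′′′(0) = 0
g^(4)(0) = 0
g^(5)(0) = 0
Dividing each by k! gives the coefficients c_0, ..., c_5.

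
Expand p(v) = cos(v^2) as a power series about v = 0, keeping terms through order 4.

1 - v^4/2

Apply the Taylor formula c_k = f^(k)(a)/k!.
p(0) = 1
p′(0) = 0
p′′(0) = 0
p′′′(0) = 0
p^(4)(0) = -12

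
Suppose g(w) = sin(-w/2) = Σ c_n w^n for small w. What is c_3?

1/48

g(0) = 0
g′(0) = -1/2
g′′(0) = 0
g′′′(0) = 1/8
Then c_k = g^(k)(0)/k! gives each Taylor coefficient.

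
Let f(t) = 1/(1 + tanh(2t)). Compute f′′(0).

Plug the Maclaurin series of the inner function into that of the outer and collect terms.
From the series, [t^2] f = 4; multiply by 2! = 2 to get 8.

8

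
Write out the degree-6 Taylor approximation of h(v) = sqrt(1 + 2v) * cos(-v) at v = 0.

Take the Cauchy product of the two expansions.

-46*v^6/45 + 2*v^5/3 - v^4/3 - v^2 + v + 1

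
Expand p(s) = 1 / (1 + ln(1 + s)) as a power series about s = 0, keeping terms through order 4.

Write 1/(1+u) = 1 - u + u^2 - u^3 + ... and substitute the series for u.
p(0) = 1
p′(0) = -1
p′′(0) = 3
p′′′(0) = -14
p^(4)(0) = 88
Then c_k = p^(k)(0)/k! gives each Taylor coefficient.

11*s^4/3 - 7*s^3/3 + 3*s^2/2 - s + 1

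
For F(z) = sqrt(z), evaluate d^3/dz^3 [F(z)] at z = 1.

Apply the Taylor formula c_k = f^(k)(a)/k!.
From the series, [(z - 1)^3] F = 1/16; multiply by 3! = 6 to get 3/8.

3/8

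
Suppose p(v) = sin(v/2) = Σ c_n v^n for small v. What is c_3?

Apply the Taylor formula c_k = f^(k)(a)/k!.
p(0) = 0
p′(0) = 1/2
p′′(0) = 0
p′′′(0) = -1/8
So c_3 = p′′′(0)/3! = -1/48.

-1/48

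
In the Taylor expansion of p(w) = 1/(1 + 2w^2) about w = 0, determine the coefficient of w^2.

-2

p(0) = 1
p′(0) = 0
p′′(0) = -4
So c_2 = p′′(0)/2! = -2.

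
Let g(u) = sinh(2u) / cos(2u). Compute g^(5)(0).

Invert the denominator's series and multiply.
The coefficient of u^5 in the expansion is 48/5, so g^(5)(0) = 5! * (48/5) = 1152.

1152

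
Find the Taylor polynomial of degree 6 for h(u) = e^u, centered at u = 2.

Apply the Taylor formula c_k = f^(k)(a)/k!.
h(2) = e^(2)
h′(2) = e^(2)
h′′(2) = e^(2)
h′′′(2) = e^(2)
h^(4)(2) = e^(2)
h^(5)(2) = e^(2)
h^(6)(2) = e^(2)

(u - 2)^6*e^(2)/720 + (u - 2)^5*e^(2)/120 + (u - 2)^4*e^(2)/24 + (u - 2)^3*e^(2)/6 + (u - 2)^2*e^(2)/2 + (u - 2)*e^(2) + e^(2)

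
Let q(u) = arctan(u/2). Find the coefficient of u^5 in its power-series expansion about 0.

1/160

[u^0] = 0;  [u^1] = 1/2;  [u^2] = 0;  [u^3] = -1/24;  [u^4] = 0;  [u^5] = 1/160.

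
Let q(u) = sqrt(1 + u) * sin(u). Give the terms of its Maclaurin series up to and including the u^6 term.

27*u^6/1280 - 19*u^5/1920 - u^4/48 - 7*u^3/24 + u^2/2 + u

Take the Cauchy product of the two expansions.
[u^0] = 0;  [u^1] = 1;  [u^2] = 1/2;  [u^3] = -7/24;  [u^4] = -1/48;  [u^5] = -19/1920;  [u^6] = 27/1280.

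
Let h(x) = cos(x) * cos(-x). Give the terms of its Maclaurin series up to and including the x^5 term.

Write out both Maclaurin series and multiply, keeping only the needed powers.
h(0) = 1
h′(0) = 0
h′′(0) = -2
h′′′(0) = 0
h^(4)(0) = 8
h^(5)(0) = 0

x^4/3 - x^2 + 1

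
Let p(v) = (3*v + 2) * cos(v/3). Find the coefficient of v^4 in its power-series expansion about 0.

1/972

Distribute the polynomial across the series and collect like powers.
p(0) = 2
p′(0) = 3
p′′(0) = -2/9
p′′′(0) = -1
p^(4)(0) = 2/81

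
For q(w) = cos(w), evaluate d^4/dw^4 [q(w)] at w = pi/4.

The coefficient of (w - pi/4)^4 in the expansion is sqrt(2)/48, so q^(4)(pi/4) = 4! * (sqrt(2)/48) = sqrt(2)/2.

sqrt(2)/2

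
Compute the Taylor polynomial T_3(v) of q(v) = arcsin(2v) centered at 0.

4*v^3/3 + 2*v

Compute the successive derivatives at the expansion point and divide by k!.
[v^0] = 0;  [v^1] = 2;  [v^2] = 0;  [v^3] = 4/3.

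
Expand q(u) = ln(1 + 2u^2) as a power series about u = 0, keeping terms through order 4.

q(0) = 0
q′(0) = 0
q′′(0) = 4
q′′′(0) = 0
q^(4)(0) = -48
Dividing each by k! gives the coefficients c_0, ..., c_4.

-2*u^4 + 2*u^2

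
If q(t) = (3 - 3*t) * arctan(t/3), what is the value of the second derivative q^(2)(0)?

-2

Shift and add copies of the series according to the polynomial's terms.
The coefficient of t^2 in the expansion is -1, so q′′(0) = 2! * (-1) = -2.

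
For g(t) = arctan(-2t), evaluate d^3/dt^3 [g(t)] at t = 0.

Differentiate repeatedly and evaluate at the center.
The coefficient of t^3 in the expansion is 8/3, so g′′′(0) = 3! * (8/3) = 16.

16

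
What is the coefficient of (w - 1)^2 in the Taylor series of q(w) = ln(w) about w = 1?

-1/2

[(w - 1)^0] = 0;  [(w - 1)^1] = 1;  [(w - 1)^2] = -1/2.
So c_2 = q′′(1)/2! = -1/2.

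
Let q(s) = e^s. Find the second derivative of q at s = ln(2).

Differentiate repeatedly and evaluate at the center.
From the series, [(s - ln(2))^2] q = 1; multiply by 2! = 2 to get 2.

2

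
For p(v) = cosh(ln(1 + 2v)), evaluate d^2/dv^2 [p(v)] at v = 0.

4

Compose series: expand the inner function first, then feed it into the outer expansion.
The coefficient of v^2 in the expansion is 2, so p′′(0) = 2! * (2) = 4.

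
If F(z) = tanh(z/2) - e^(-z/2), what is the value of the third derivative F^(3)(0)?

Expand each term separately and add.
From the series, [z^3] F = -1/48; multiply by 3! = 6 to get -1/8.

-1/8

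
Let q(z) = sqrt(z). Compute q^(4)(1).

Compute the successive derivatives at the expansion point and divide by k!.
The coefficient of (z - 1)^4 in the expansion is -5/128, so q^(4)(1) = 4! * (-5/128) = -15/16.

-15/16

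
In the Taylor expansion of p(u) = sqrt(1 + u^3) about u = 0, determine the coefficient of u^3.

1/2

Compute the successive derivatives at the expansion point and divide by k!.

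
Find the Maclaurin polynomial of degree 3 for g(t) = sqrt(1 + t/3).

t^3/432 - t^2/72 + t/6 + 1

Use the known series and substitute for the argument.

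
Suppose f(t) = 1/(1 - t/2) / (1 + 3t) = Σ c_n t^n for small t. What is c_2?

Take the Cauchy product of the two expansions.
[t^0] = 1;  [t^1] = -5/2;  [t^2] = 31/4.

31/4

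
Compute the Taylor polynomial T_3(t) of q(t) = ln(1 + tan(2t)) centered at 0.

Substitute the inner expansion into the outer series and collect powers.
q(0) = 0
q′(0) = 2
q′′(0) = -4
q′′′(0) = 32
The Taylor polynomial is Σ q^(k)(0)/k! · t^k.

16*t^3/3 - 2*t^2 + 2*t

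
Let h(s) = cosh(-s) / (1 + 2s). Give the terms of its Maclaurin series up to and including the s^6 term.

Take the Cauchy product of the two expansions.

51961*s^6/720 - 433*s^5/12 + 433*s^4/24 - 9*s^3 + 9*s^2/2 - 2*s + 1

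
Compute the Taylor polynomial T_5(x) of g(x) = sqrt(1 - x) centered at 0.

-7*x^5/256 - 5*x^4/128 - x^3/16 - x^2/8 - x/2 + 1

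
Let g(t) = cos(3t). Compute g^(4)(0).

Differentiate repeatedly and evaluate at the center.
The coefficient of t^4 in the expansion is 27/8, so g^(4)(0) = 4! * (27/8) = 81.

81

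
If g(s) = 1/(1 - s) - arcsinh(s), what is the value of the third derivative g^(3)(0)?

Add the two expansions coefficient-wise.
The coefficient of s^3 in the expansion is 7/6, so g′′′(0) = 3! * (7/6) = 7.

7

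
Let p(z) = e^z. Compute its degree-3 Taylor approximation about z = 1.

e*(z - 1)^3/6 + e*(z - 1)^2/2 + e*(z - 1) + e

Compute the successive derivatives at the expansion point and divide by k!.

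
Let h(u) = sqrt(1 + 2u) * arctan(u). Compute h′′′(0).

Multiply the two series term by term and collect like powers.
The coefficient of u^3 in the expansion is -5/6, so h′′′(0) = 3! * (-5/6) = -5.

-5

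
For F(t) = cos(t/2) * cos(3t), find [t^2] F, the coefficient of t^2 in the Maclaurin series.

-37/8

Take the Cauchy product of the two expansions.
F(0) = 1
F′(0) = 0
F′′(0) = -37/4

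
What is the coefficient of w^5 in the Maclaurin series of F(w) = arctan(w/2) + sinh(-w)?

-1/480

Add the two expansions coefficient-wise.
F(0) = 0
F′(0) = -1/2
F′′(0) = 0
F′′′(0) = -5/4
F^(4)(0) = 0
F^(5)(0) = -1/4
So c_5 = F^(5)(0)/5! = -1/480.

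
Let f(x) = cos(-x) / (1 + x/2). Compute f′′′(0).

3/4

Expand each factor separately, then convolve coefficients.
From the series, [x^3] f = 1/8; multiply by 3! = 6 to get 3/4.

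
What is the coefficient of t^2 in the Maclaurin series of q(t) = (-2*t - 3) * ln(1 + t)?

Multiply each power in the prefactor through the base expansion.
[t^0] = 0;  [t^1] = -3;  [t^2] = -1/2.
So c_2 = q′′(0)/2! = -1/2.

-1/2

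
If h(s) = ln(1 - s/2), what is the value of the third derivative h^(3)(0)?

Compute the successive derivatives at the expansion point and divide by k!.
From the series, [s^3] h = -1/24; multiply by 3! = 6 to get -1/4.

-1/4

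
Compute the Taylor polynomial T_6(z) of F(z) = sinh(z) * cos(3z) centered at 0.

Write out both Maclaurin series and multiply, keeping only the needed powers.
[z^0] = 0;  [z^1] = 1;  [z^2] = 0;  [z^3] = -13/3;  [z^4] = 0;  [z^5] = 79/30;  [z^6] = 0.

79*z^5/30 - 13*z^3/3 + z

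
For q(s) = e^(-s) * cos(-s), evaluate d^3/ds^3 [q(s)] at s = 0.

2

Multiply the two series term by term and collect like powers.
From the series, [s^3] q = 1/3; multiply by 3! = 6 to get 2.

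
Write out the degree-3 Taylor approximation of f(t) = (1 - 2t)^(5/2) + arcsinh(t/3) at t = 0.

-203*t^3/81 + 15*t^2/2 - 14*t/3 + 1

Expand each term separately and add.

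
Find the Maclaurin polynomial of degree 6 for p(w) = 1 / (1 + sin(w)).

Write 1/(1+u) = 1 - u + u^2 - u^3 + ... and substitute the series for u.
p(0) = 1
p′(0) = -1
p′′(0) = 2
p′′′(0) = -5
p^(4)(0) = 16
p^(5)(0) = -61
p^(6)(0) = 272
Dividing each by k! gives the coefficients c_0, ..., c_6.

17*w^6/45 - 61*w^5/120 + 2*w^4/3 - 5*w^3/6 + w^2 - w + 1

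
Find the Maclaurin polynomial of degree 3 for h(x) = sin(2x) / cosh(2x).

Write the quotient as an unknown series and match coefficients against numerator = denominator · series.
h(0) = 0
h′(0) = 2
h′′(0) = 0
h′′′(0) = -32
The Taylor polynomial is Σ h^(k)(0)/k! · x^k.

-16*x^3/3 + 2*x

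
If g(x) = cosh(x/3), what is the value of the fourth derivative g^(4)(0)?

1/81

The coefficient of x^4 in the expansion is 1/1944, so g^(4)(0) = 4! * (1/1944) = 1/81.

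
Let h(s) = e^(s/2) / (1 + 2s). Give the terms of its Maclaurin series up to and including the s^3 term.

Take the Cauchy product of the two expansions.
h(0) = 1
h′(0) = -3/2
h′′(0) = 25/4
h′′′(0) = -299/8

-299*s^3/48 + 25*s^2/8 - 3*s/2 + 1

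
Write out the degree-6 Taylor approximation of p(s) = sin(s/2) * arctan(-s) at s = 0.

-247*s^6/2304 + 3*s^4/16 - s^2/2

Take the Cauchy product of the two expansions.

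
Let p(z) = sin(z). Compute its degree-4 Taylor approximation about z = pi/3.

Use the known series and substitute for the argument.

sqrt(3)*(z - pi/3)^4/48 - (z - pi/3)^3/12 - sqrt(3)*(z - pi/3)^2/4 + (z - pi/3)/2 + sqrt(3)/2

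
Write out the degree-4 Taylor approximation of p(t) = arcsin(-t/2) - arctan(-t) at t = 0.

Combine the two series term by term.
p(0) = 0
p′(0) = 1/2
p′′(0) = 0
p′′′(0) = -17/8
p^(4)(0) = 0
Then c_k = p^(k)(0)/k! gives each Taylor coefficient.

-17*t^3/48 + t/2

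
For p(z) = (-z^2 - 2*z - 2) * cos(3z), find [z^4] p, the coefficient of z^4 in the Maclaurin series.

Shift and add copies of the series according to the polynomial's terms.
[z^0] = -2;  [z^1] = -2;  [z^2] = 8;  [z^3] = 9;  [z^4] = -9/4.

-9/4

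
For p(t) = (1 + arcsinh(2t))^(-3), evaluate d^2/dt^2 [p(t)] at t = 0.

Let u equal the inner series; expand the outer function in u and truncate.
The coefficient of t^2 in the expansion is 24, so p′′(0) = 2! * (24) = 48.

48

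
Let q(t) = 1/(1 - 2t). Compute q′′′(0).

The coefficient of t^3 in the expansion is 8, so q′′′(0) = 3! * (8) = 48.

48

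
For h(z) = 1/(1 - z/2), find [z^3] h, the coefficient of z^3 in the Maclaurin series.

h(0) = 1
h′(0) = 1/2
h′′(0) = 1/2
h′′′(0) = 3/4

1/8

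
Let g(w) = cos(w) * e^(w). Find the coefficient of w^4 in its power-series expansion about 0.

Multiply the two series term by term and collect like powers.
g(0) = 1
g′(0) = 1
g′′(0) = 0
g′′′(0) = -2
g^(4)(0) = -4

-1/6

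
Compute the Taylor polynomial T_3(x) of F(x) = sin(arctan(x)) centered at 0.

Substitute the inner expansion into the outer series and collect powers.
[x^0] = 0;  [x^1] = 1;  [x^2] = 0;  [x^3] = -1/2.

-x^3/2 + x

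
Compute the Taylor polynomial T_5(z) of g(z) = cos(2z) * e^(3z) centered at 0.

Multiply the two series term by term and collect like powers.
g(0) = 1
g′(0) = 3
g′′(0) = 5
g′′′(0) = -9
g^(4)(0) = -119
g^(5)(0) = -597

-199*z^5/40 - 119*z^4/24 - 3*z^3/2 + 5*z^2/2 + 3*z + 1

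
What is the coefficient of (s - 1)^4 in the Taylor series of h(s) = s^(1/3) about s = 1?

-10/243

Compute the successive derivatives at the expansion point and divide by k!.
h(1) = 1
h′(1) = 1/3
h′′(1) = -2/9
h′′′(1) = 10/27
h^(4)(1) = -80/81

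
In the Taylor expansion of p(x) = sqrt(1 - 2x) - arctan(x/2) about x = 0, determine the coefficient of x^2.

Combine the two series term by term.
p(0) = 1
p′(0) = -3/2
p′′(0) = -1

-1/2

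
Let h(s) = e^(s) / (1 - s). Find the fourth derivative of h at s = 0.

65

Write out both Maclaurin series and multiply, keeping only the needed powers.
The coefficient of s^4 in the expansion is 65/24, so h^(4)(0) = 4! * (65/24) = 65.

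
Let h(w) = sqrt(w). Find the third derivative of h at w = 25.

3/25000

From the series, [(w - 25)^3] h = 1/50000; multiply by 3! = 6 to get 3/25000.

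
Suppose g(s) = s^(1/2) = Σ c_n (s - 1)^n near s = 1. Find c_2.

[(s - 1)^0] = 1;  [(s - 1)^1] = 1/2;  [(s - 1)^2] = -1/8.
So c_2 = g′′(1)/2! = -1/8.

-1/8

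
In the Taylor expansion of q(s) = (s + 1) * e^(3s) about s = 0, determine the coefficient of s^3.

Distribute the polynomial across the series and collect like powers.
So c_3 = q′′′(0)/3! = 9.

9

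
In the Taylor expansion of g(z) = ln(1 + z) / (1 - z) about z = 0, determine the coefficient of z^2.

1/2

Multiply the numerator's expansion by the denominator's geometric series.
g(0) = 0
g′(0) = 1
g′′(0) = 1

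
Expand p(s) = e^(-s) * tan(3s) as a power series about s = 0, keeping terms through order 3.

Take the Cauchy product of the two expansions.
p(0) = 0
p′(0) = 3
p′′(0) = -6
p′′′(0) = 63
Then c_k = p^(k)(0)/k! gives each Taylor coefficient.

21*s^3/2 - 3*s^2 + 3*s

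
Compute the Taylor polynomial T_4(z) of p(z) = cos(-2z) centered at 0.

[z^0] = 1;  [z^1] = 0;  [z^2] = -2;  [z^3] = 0;  [z^4] = 2/3.

2*z^4/3 - 2*z^2 + 1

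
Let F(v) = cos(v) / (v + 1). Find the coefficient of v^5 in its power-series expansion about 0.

Use 1/(1 - r) = Σ r^k on the denominator, then take the Cauchy product.
F(0) = 1
F′(0) = -1
F′′(0) = 1
F′′′(0) = -3
F^(4)(0) = 13
F^(5)(0) = -65
So c_5 = F^(5)(0)/5! = -13/24.

-13/24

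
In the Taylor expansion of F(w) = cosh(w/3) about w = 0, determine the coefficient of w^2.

c_2 = F′′(0)/2! = 1/18.

1/18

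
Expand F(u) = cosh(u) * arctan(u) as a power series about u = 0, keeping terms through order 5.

Take the Cauchy product of the two expansions.
F(0) = 0
F′(0) = 1
F′′(0) = 0
F′′′(0) = 1
F^(4)(0) = 0
F^(5)(0) = 9

3*u^5/40 + u^3/6 + u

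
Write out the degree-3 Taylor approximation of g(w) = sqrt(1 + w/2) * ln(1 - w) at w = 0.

-41*w^3/96 - 3*w^2/4 - w

Write out both Maclaurin series and multiply, keeping only the needed powers.
[w^0] = 0;  [w^1] = -1;  [w^2] = -3/4;  [w^3] = -41/96.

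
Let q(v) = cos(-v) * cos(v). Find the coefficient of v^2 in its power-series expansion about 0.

-1

Write out both Maclaurin series and multiply, keeping only the needed powers.
[v^0] = 1;  [v^1] = 0;  [v^2] = -1.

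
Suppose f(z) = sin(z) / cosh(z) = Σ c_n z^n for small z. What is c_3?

Write the quotient as an unknown series and match coefficients against numerator = denominator · series.
f(0) = 0
f′(0) = 1
f′′(0) = 0
f′′′(0) = -4
So c_3 = f′′′(0)/3! = -2/3.

-2/3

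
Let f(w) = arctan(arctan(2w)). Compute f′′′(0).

-32

Substitute the inner expansion into the outer series and collect powers.
From the series, [w^3] f = -16/3; multiply by 3! = 6 to get -32.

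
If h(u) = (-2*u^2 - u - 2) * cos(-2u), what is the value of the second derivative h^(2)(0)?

4

Multiply each power in the prefactor through the base expansion.
The coefficient of u^2 in the expansion is 2, so h′′(0) = 2! * (2) = 4.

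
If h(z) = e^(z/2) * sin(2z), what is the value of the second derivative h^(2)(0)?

Expand each factor separately, then convolve coefficients.
The coefficient of z^2 in the expansion is 1, so h′′(0) = 2! * (1) = 2.

2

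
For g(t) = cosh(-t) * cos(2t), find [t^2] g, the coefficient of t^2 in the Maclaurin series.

-3/2

Multiply the two series term by term and collect like powers.
g(0) = 1
g′(0) = 0
g′′(0) = -3
So c_2 = g′′(0)/2! = -3/2.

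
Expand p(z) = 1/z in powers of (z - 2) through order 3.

-(z - 2)^3/16 + (z - 2)^2/8 - (z - 2)/4 + 1/2

Use the known series and substitute for the argument.
p(2) = 1/2
p′(2) = -1/4
p′′(2) = 1/4
p′′′(2) = -3/8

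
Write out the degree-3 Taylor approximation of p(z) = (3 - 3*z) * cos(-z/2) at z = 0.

3*z^3/8 - 3*z^2/8 - 3*z + 3

Distribute the polynomial across the series and collect like powers.
p(0) = 3
p′(0) = -3
p′′(0) = -3/4
p′′′(0) = 9/4
Dividing each by k! gives the coefficients c_0, ..., c_3.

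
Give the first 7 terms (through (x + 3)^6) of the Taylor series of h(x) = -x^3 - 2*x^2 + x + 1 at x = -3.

Compute the successive derivatives at the expansion point and divide by k!.
h(-3) = 7
h′(-3) = -14
h′′(-3) = 14
h′′′(-3) = -6
h^(4)(-3) = 0
h^(5)(-3) = 0
h^(6)(-3) = 0

-(x + 3)^3 + 7*(x + 3)^2 - 14*(x + 3) + 7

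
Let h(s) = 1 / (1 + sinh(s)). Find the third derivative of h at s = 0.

-7

Expand as Σ (-1)^k u^k with u equal to the inner function's series.
The coefficient of s^3 in the expansion is -7/6, so h′′′(0) = 3! * (-7/6) = -7.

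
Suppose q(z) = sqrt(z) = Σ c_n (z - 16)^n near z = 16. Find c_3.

1/16384

q(16) = 4
q′(16) = 1/8
q′′(16) = -1/256
q′′′(16) = 3/8192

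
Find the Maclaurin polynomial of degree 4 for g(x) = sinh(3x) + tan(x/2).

109*x^3/24 + 7*x/2

Add the two expansions coefficient-wise.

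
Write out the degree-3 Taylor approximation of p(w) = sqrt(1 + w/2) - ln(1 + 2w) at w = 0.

Add the two expansions coefficient-wise.
p(0) = 1
p′(0) = -7/4
p′′(0) = 63/16
p′′′(0) = -1021/64
Dividing each by k! gives the coefficients c_0, ..., c_3.

-1021*w^3/384 + 63*w^2/32 - 7*w/4 + 1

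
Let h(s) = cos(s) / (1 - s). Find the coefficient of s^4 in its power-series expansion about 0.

Multiply the numerator's expansion by the denominator's geometric series.
h(0) = 1
h′(0) = 1
h′′(0) = 1
h′′′(0) = 3
h^(4)(0) = 13
So c_4 = h^(4)(0)/4! = 13/24.

13/24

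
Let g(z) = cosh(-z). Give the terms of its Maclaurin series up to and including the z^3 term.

z^2/2 + 1

g(0) = 1
g′(0) = 0
g′′(0) = 1
g′′′(0) = 0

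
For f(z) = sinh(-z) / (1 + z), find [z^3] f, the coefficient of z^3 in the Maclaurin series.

-7/6

Write out both Maclaurin series and multiply, keeping only the needed powers.
f(0) = 0
f′(0) = -1
f′′(0) = 2
f′′′(0) = -7
So c_3 = f′′′(0)/3! = -7/6.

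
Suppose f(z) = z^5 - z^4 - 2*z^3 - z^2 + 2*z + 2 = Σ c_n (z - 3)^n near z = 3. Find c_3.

[(z - 3)^0] = 107;  [(z - 3)^1] = 239;  [(z - 3)^2] = 197;  [(z - 3)^3] = 76.

76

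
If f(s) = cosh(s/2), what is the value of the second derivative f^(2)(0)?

The coefficient of s^2 in the expansion is 1/8, so f′′(0) = 2! * (1/8) = 1/4.

1/4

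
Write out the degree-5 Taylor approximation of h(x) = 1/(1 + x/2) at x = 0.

h(0) = 1
h′(0) = -1/2
h′′(0) = 1/2
h′′′(0) = -3/4
h^(4)(0) = 3/2
h^(5)(0) = -15/4

-x^5/32 + x^4/16 - x^3/8 + x^2/4 - x/2 + 1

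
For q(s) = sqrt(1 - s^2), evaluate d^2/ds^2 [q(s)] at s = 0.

-1

Use the known series and substitute for the argument.
The coefficient of s^2 in the expansion is -1/2, so q′′(0) = 2! * (-1/2) = -1.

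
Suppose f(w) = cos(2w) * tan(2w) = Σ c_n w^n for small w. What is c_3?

-4/3

Write out both Maclaurin series and multiply, keeping only the needed powers.
f(0) = 0
f′(0) = 2
f′′(0) = 0
f′′′(0) = -8
So c_3 = f′′′(0)/3! = -4/3.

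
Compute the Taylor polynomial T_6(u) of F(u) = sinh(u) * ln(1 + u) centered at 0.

Write out both Maclaurin series and multiply, keeping only the needed powers.
F(0) = 0
F′(0) = 0
F′′(0) = 2
F′′′(0) = -3
F^(4)(0) = 12
F^(5)(0) = -40
F^(6)(0) = 190
Then c_k = F^(k)(0)/k! gives each Taylor coefficient.

19*u^6/72 - u^5/3 + u^4/2 - u^3/2 + u^2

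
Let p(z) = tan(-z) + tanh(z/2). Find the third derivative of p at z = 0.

Expand each term separately and add.
From the series, [z^3] p = -3/8; multiply by 3! = 6 to get -9/4.

-9/4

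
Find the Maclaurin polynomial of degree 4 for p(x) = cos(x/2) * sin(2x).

-19*x^3/12 + 2*x

Multiply the two series term by term and collect like powers.
[x^0] = 0;  [x^1] = 2;  [x^2] = 0;  [x^3] = -19/12;  [x^4] = 0.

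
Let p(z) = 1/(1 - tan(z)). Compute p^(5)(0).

256

Plug the Maclaurin series of the inner function into that of the outer and collect terms.
From the series, [z^5] p = 32/15; multiply by 5! = 120 to get 256.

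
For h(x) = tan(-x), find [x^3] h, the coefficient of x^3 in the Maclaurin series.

-1/3

Differentiate repeatedly and evaluate at the center.
h(0) = 0
h′(0) = -1
h′′(0) = 0
h′′′(0) = -2
So c_3 = h′′′(0)/3! = -1/3.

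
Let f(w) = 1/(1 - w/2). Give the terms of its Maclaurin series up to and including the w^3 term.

w^3/8 + w^2/4 + w/2 + 1

[w^0] = 1;  [w^1] = 1/2;  [w^2] = 1/4;  [w^3] = 1/8.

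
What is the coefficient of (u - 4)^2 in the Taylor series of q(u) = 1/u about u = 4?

1/64

Apply the Taylor formula c_k = f^(k)(a)/k!.
[(u - 4)^0] = 1/4;  [(u - 4)^1] = -1/16;  [(u - 4)^2] = 1/64.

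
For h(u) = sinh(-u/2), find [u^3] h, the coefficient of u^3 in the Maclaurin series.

[u^0] = 0;  [u^1] = -1/2;  [u^2] = 0;  [u^3] = -1/48.

-1/48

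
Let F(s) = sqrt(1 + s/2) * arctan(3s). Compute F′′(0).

Expand each factor separately, then convolve coefficients.
The coefficient of s^2 in the expansion is 3/4, so F′′(0) = 2! * (3/4) = 3/2.

3/2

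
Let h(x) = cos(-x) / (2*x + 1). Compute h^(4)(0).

337

Multiply the numerator's expansion by the denominator's geometric series.
The coefficient of x^4 in the expansion is 337/24, so h^(4)(0) = 4! * (337/24) = 337.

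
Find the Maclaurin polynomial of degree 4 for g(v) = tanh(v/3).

-v^3/81 + v/3

[v^0] = 0;  [v^1] = 1/3;  [v^2] = 0;  [v^3] = -1/81;  [v^4] = 0.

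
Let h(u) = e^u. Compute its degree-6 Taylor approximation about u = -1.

Differentiate repeatedly and evaluate at the center.
h(-1) = e^(-1)
h′(-1) = e^(-1)
h′′(-1) = e^(-1)
h′′′(-1) = e^(-1)
h^(4)(-1) = e^(-1)
h^(5)(-1) = e^(-1)
h^(6)(-1) = e^(-1)

(u + 1)^6*e^(-1)/720 + (u + 1)^5*e^(-1)/120 + (u + 1)^4*e^(-1)/24 + (u + 1)^3*e^(-1)/6 + (u + 1)^2*e^(-1)/2 + (u + 1)*e^(-1) + e^(-1)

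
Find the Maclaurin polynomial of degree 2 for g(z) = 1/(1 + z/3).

z^2/9 - z/3 + 1

g(0) = 1
g′(0) = -1/3
g′′(0) = 2/9
Dividing each by k! gives the coefficients c_0, ..., c_2.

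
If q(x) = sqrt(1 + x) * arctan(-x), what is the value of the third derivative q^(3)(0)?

Expand each factor separately, then convolve coefficients.
From the series, [x^3] q = 11/24; multiply by 3! = 6 to get 11/4.

11/4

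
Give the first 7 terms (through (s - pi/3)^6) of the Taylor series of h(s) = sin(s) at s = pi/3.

-sqrt(3)*(s - pi/3)^6/1440 + (s - pi/3)^5/240 + sqrt(3)*(s - pi/3)^4/48 - (s - pi/3)^3/12 - sqrt(3)*(s - pi/3)^2/4 + (s - pi/3)/2 + sqrt(3)/2

[(s - pi/3)^0] = sqrt(3)/2;  [(s - pi/3)^1] = 1/2;  [(s - pi/3)^2] = -sqrt(3)/4;  [(s - pi/3)^3] = -1/12;  [(s - pi/3)^4] = sqrt(3)/48;  [(s - pi/3)^5] = 1/240;  [(s - pi/3)^6] = -sqrt(3)/1440.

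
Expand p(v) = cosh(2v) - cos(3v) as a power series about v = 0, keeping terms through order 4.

-65*v^4/24 + 13*v^2/2

Add the two expansions coefficient-wise.
[v^0] = 0;  [v^1] = 0;  [v^2] = 13/2;  [v^3] = 0;  [v^4] = -65/24.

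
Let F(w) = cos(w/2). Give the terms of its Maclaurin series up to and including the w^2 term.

1 - w^2/8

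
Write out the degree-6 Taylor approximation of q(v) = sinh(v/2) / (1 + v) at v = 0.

-667*v^6/1280 + 667*v^5/1280 - 25*v^4/48 + 25*v^3/48 - v^2/2 + v/2

Write out both Maclaurin series and multiply, keeping only the needed powers.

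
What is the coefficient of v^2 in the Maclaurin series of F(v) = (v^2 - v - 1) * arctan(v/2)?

-1/2

Shift and add copies of the series according to the polynomial's terms.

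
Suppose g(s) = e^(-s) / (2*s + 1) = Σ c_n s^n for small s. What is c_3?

-79/6

Use 1/(1 - r) = Σ r^k on the denominator, then take the Cauchy product.
[s^0] = 1;  [s^1] = -3;  [s^2] = 13/2;  [s^3] = -79/6.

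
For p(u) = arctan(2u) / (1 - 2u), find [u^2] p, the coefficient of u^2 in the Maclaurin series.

4

Multiply the two series term by term and collect like powers.
[u^0] = 0;  [u^1] = 2;  [u^2] = 4.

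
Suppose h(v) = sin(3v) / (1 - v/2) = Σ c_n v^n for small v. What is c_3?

-15/4

Write out both Maclaurin series and multiply, keeping only the needed powers.
[v^0] = 0;  [v^1] = 3;  [v^2] = 3/2;  [v^3] = -15/4.
So c_3 = h′′′(0)/3! = -15/4.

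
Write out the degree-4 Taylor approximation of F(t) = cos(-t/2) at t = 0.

[t^0] = 1;  [t^1] = 0;  [t^2] = -1/8;  [t^3] = 0;  [t^4] = 1/384.

t^4/384 - t^2/8 + 1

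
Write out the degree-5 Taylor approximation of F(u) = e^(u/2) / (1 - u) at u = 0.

6331*u^5/3840 + 211*u^4/128 + 79*u^3/48 + 13*u^2/8 + 3*u/2 + 1

Expand each factor separately, then convolve coefficients.
F(0) = 1
F′(0) = 3/2
F′′(0) = 13/4
F′′′(0) = 79/8
F^(4)(0) = 633/16
F^(5)(0) = 6331/32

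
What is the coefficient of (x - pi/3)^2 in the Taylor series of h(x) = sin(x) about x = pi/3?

-sqrt(3)/4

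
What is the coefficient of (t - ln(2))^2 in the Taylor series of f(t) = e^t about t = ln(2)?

1

f(ln(2)) = 2
f′(ln(2)) = 2
f′′(ln(2)) = 2
Then c_k = f^(k)(ln(2))/k! gives each Taylor coefficient.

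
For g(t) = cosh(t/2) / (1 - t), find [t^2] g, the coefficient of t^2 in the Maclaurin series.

Expand each factor separately, then convolve coefficients.
[t^0] = 1;  [t^1] = 1;  [t^2] = 9/8.
So c_2 = g′′(0)/2! = 9/8.

9/8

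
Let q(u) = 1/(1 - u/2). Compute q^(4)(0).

Use the known series and substitute for the argument.
The coefficient of u^4 in the expansion is 1/16, so q^(4)(0) = 4! * (1/16) = 3/2.

3/2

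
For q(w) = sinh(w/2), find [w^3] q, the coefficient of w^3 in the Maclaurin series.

1/48

q(0) = 0
q′(0) = 1/2
q′′(0) = 0
q′′′(0) = 1/8
So c_3 = q′′′(0)/3! = 1/48.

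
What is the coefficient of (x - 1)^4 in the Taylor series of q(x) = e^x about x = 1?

e/24

q(1) = e
q′(1) = e
q′′(1) = e
q′′′(1) = e
q^(4)(1) = e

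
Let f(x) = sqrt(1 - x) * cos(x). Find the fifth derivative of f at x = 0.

-65/32

Expand each factor separately, then convolve coefficients.
The coefficient of x^5 in the expansion is -13/768, so f^(5)(0) = 5! * (-13/768) = -65/32.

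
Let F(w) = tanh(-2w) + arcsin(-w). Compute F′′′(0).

Add the two expansions coefficient-wise.
The coefficient of w^3 in the expansion is 5/2, so F′′′(0) = 3! * (5/2) = 15.

15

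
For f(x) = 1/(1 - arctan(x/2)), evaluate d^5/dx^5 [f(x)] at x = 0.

3/4

Plug the Maclaurin series of the inner function into that of the outer and collect terms.
The coefficient of x^5 in the expansion is 1/160, so f^(5)(0) = 5! * (1/160) = 3/4.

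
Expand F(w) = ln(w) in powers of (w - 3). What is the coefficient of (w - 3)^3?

1/81

c_3 = F′′′(3)/3! = 1/81.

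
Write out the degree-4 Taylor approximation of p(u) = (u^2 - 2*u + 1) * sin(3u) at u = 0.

9*u^4 - 3*u^3/2 - 6*u^2 + 3*u

Shift and add copies of the series according to the polynomial's terms.
p(0) = 0
p′(0) = 3
p′′(0) = -12
p′′′(0) = -9
p^(4)(0) = 216
The Taylor polynomial is Σ p^(k)(0)/k! · u^k.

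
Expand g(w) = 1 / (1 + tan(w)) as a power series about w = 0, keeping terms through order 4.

5*w^4/3 - 4*w^3/3 + w^2 - w + 1

Expand as Σ (-1)^k u^k with u equal to the inner function's series.
g(0) = 1
g′(0) = -1
g′′(0) = 2
g′′′(0) = -8
g^(4)(0) = 40
Dividing each by k! gives the coefficients c_0, ..., c_4.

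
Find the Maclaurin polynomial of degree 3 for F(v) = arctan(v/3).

-v^3/81 + v/3

F(0) = 0
F′(0) = 1/3
F′′(0) = 0
F′′′(0) = -2/27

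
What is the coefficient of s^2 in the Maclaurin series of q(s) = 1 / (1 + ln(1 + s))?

Write 1/(1+u) = 1 - u + u^2 - u^3 + ... and substitute the series for u.
[s^0] = 1;  [s^1] = -1;  [s^2] = 3/2.

3/2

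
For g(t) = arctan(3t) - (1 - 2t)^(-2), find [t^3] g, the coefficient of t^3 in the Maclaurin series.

Add the two expansions coefficient-wise.
So c_3 = g′′′(0)/3! = -41.

-41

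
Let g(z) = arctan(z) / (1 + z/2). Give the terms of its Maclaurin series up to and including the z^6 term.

Take the Cauchy product of the two expansions.
g(0) = 0
g′(0) = 1
g′′(0) = -1
g′′′(0) = -1/2
g^(4)(0) = 1
g^(5)(0) = 43/2
g^(6)(0) = -129/2
The Taylor polynomial is Σ g^(k)(0)/k! · z^k.

-43*z^6/480 + 43*z^5/240 + z^4/24 - z^3/12 - z^2/2 + z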